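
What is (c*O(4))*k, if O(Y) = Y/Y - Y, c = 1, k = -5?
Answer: 15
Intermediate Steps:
O(Y) = 1 - Y
(c*O(4))*k = (1*(1 - 1*4))*(-5) = (1*(1 - 4))*(-5) = (1*(-3))*(-5) = -3*(-5) = 15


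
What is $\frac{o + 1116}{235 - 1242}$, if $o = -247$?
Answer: $- \frac{869}{1007} \approx -0.86296$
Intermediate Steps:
$\frac{o + 1116}{235 - 1242} = \frac{-247 + 1116}{235 - 1242} = \frac{869}{-1007} = 869 \left(- \frac{1}{1007}\right) = - \frac{869}{1007}$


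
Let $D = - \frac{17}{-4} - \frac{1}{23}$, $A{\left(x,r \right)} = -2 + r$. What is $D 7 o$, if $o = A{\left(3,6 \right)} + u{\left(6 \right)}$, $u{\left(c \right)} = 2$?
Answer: $\frac{8127}{46} \approx 176.67$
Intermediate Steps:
$D = \frac{387}{92}$ ($D = \left(-17\right) \left(- \frac{1}{4}\right) - \frac{1}{23} = \frac{17}{4} - \frac{1}{23} = \frac{387}{92} \approx 4.2065$)
$o = 6$ ($o = \left(-2 + 6\right) + 2 = 4 + 2 = 6$)
$D 7 o = \frac{387}{92} \cdot 7 \cdot 6 = \frac{2709}{92} \cdot 6 = \frac{8127}{46}$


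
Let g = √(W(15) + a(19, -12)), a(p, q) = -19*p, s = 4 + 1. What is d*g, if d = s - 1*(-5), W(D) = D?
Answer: 10*I*√346 ≈ 186.01*I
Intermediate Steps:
s = 5
g = I*√346 (g = √(15 - 19*19) = √(15 - 361) = √(-346) = I*√346 ≈ 18.601*I)
d = 10 (d = 5 - 1*(-5) = 5 + 5 = 10)
d*g = 10*(I*√346) = 10*I*√346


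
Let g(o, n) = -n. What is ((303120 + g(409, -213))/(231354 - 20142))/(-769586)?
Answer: -101111/54181932744 ≈ -1.8661e-6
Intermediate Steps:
((303120 + g(409, -213))/(231354 - 20142))/(-769586) = ((303120 - 1*(-213))/(231354 - 20142))/(-769586) = ((303120 + 213)/211212)*(-1/769586) = (303333*(1/211212))*(-1/769586) = (101111/70404)*(-1/769586) = -101111/54181932744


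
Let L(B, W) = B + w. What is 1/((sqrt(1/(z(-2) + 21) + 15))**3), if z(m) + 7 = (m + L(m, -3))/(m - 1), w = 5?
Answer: 41*sqrt(25338)/381924 ≈ 0.017088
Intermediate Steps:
L(B, W) = 5 + B (L(B, W) = B + 5 = 5 + B)
z(m) = -7 + (5 + 2*m)/(-1 + m) (z(m) = -7 + (m + (5 + m))/(m - 1) = -7 + (5 + 2*m)/(-1 + m))
1/((sqrt(1/(z(-2) + 21) + 15))**3) = 1/((sqrt(1/((12 - 5*(-2))/(-1 - 2) + 21) + 15))**3) = 1/((sqrt(1/((12 + 10)/(-3) + 21) + 15))**3) = 1/((sqrt(1/(-1/3*22 + 21) + 15))**3) = 1/((sqrt(1/(-22/3 + 21) + 15))**3) = 1/((sqrt(1/(41/3) + 15))**3) = 1/((sqrt(3/41 + 15))**3) = 1/((sqrt(618/41))**3) = 1/((sqrt(25338)/41)**3) = 1/(618*sqrt(25338)/1681) = 41*sqrt(25338)/381924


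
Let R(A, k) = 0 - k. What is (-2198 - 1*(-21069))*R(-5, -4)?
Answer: 75484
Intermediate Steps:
R(A, k) = -k
(-2198 - 1*(-21069))*R(-5, -4) = (-2198 - 1*(-21069))*(-1*(-4)) = (-2198 + 21069)*4 = 18871*4 = 75484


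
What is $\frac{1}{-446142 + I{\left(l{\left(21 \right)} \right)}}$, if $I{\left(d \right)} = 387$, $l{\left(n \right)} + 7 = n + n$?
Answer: $- \frac{1}{445755} \approx -2.2434 \cdot 10^{-6}$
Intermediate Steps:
$l{\left(n \right)} = -7 + 2 n$ ($l{\left(n \right)} = -7 + \left(n + n\right) = -7 + 2 n$)
$\frac{1}{-446142 + I{\left(l{\left(21 \right)} \right)}} = \frac{1}{-446142 + 387} = \frac{1}{-445755} = - \frac{1}{445755}$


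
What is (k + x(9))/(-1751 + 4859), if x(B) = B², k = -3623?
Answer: -253/222 ≈ -1.1396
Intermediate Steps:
(k + x(9))/(-1751 + 4859) = (-3623 + 9²)/(-1751 + 4859) = (-3623 + 81)/3108 = -3542*1/3108 = -253/222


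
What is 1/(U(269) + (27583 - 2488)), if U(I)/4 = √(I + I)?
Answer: 25095/629750417 - 4*√538/629750417 ≈ 3.9702e-5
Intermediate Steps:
U(I) = 4*√2*√I (U(I) = 4*√(I + I) = 4*√(2*I) = 4*(√2*√I) = 4*√2*√I)
1/(U(269) + (27583 - 2488)) = 1/(4*√2*√269 + (27583 - 2488)) = 1/(4*√538 + 25095) = 1/(25095 + 4*√538)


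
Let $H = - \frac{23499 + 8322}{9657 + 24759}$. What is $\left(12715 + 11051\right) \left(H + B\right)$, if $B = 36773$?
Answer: $\frac{1670944875289}{1912} \approx 8.7392 \cdot 10^{8}$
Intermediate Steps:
$H = - \frac{10607}{11472}$ ($H = - \frac{31821}{34416} = \left(-1\right) \frac{10607}{11472} = - \frac{10607}{11472} \approx -0.9246$)
$\left(12715 + 11051\right) \left(H + B\right) = \left(12715 + 11051\right) \left(- \frac{10607}{11472} + 36773\right) = 23766 \cdot \frac{421849249}{11472} = \frac{1670944875289}{1912}$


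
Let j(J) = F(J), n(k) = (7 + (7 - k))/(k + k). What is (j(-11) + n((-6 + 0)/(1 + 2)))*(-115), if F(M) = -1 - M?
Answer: -690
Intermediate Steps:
n(k) = (14 - k)/(2*k) (n(k) = (14 - k)/((2*k)) = (14 - k)*(1/(2*k)) = (14 - k)/(2*k))
j(J) = -1 - J
(j(-11) + n((-6 + 0)/(1 + 2)))*(-115) = ((-1 - 1*(-11)) + (14 - (-6 + 0)/(1 + 2))/(2*(((-6 + 0)/(1 + 2)))))*(-115) = ((-1 + 11) + (14 - (-6)/3)/(2*((-6/3))))*(-115) = (10 + (14 - (-6)/3)/(2*((-6*⅓))))*(-115) = (10 + (½)*(14 - 1*(-2))/(-2))*(-115) = (10 + (½)*(-½)*(14 + 2))*(-115) = (10 + (½)*(-½)*16)*(-115) = (10 - 4)*(-115) = 6*(-115) = -690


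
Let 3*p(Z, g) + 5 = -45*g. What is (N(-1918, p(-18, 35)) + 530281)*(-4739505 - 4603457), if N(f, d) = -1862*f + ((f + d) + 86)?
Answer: -114897083931830/3 ≈ -3.8299e+13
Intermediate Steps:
p(Z, g) = -5/3 - 15*g (p(Z, g) = -5/3 + (-45*g)/3 = -5/3 - 15*g)
N(f, d) = 86 + d - 1861*f (N(f, d) = -1862*f + ((d + f) + 86) = -1862*f + (86 + d + f) = 86 + d - 1861*f)
(N(-1918, p(-18, 35)) + 530281)*(-4739505 - 4603457) = ((86 + (-5/3 - 15*35) - 1861*(-1918)) + 530281)*(-4739505 - 4603457) = ((86 + (-5/3 - 525) + 3569398) + 530281)*(-9342962) = ((86 - 1580/3 + 3569398) + 530281)*(-9342962) = (10706872/3 + 530281)*(-9342962) = (12297715/3)*(-9342962) = -114897083931830/3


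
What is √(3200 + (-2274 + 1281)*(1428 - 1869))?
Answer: √441113 ≈ 664.16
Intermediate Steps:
√(3200 + (-2274 + 1281)*(1428 - 1869)) = √(3200 - 993*(-441)) = √(3200 + 437913) = √441113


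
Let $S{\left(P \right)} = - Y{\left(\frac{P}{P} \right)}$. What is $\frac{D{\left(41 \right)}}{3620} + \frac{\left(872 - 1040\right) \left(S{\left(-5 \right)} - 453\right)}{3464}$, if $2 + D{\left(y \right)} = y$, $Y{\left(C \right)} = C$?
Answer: $\frac{34529967}{1567460} \approx 22.029$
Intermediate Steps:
$S{\left(P \right)} = -1$ ($S{\left(P \right)} = - \frac{P}{P} = \left(-1\right) 1 = -1$)
$D{\left(y \right)} = -2 + y$
$\frac{D{\left(41 \right)}}{3620} + \frac{\left(872 - 1040\right) \left(S{\left(-5 \right)} - 453\right)}{3464} = \frac{-2 + 41}{3620} + \frac{\left(872 - 1040\right) \left(-1 - 453\right)}{3464} = 39 \cdot \frac{1}{3620} + \left(-168\right) \left(-454\right) \frac{1}{3464} = \frac{39}{3620} + 76272 \cdot \frac{1}{3464} = \frac{39}{3620} + \frac{9534}{433} = \frac{34529967}{1567460}$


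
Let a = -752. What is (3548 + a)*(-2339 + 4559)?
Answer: 6207120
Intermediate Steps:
(3548 + a)*(-2339 + 4559) = (3548 - 752)*(-2339 + 4559) = 2796*2220 = 6207120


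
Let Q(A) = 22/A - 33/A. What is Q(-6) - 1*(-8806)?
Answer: 52847/6 ≈ 8807.8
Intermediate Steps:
Q(A) = -11/A
Q(-6) - 1*(-8806) = -11/(-6) - 1*(-8806) = -11*(-⅙) + 8806 = 11/6 + 8806 = 52847/6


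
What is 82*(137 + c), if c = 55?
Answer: 15744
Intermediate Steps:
82*(137 + c) = 82*(137 + 55) = 82*192 = 15744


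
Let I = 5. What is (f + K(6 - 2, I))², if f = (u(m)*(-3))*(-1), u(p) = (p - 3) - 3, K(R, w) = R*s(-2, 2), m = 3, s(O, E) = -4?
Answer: 625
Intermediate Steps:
K(R, w) = -4*R (K(R, w) = R*(-4) = -4*R)
u(p) = -6 + p (u(p) = (-3 + p) - 3 = -6 + p)
f = -9 (f = ((-6 + 3)*(-3))*(-1) = -3*(-3)*(-1) = 9*(-1) = -9)
(f + K(6 - 2, I))² = (-9 - 4*(6 - 2))² = (-9 - 4*4)² = (-9 - 16)² = (-25)² = 625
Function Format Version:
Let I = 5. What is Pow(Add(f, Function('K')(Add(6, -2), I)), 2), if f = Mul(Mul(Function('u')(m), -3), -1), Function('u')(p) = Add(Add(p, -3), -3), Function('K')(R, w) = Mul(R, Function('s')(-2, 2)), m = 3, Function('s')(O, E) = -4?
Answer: 625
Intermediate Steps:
Function('K')(R, w) = Mul(-4, R) (Function('K')(R, w) = Mul(R, -4) = Mul(-4, R))
Function('u')(p) = Add(-6, p) (Function('u')(p) = Add(Add(-3, p), -3) = Add(-6, p))
f = -9 (f = Mul(Mul(Add(-6, 3), -3), -1) = Mul(Mul(-3, -3), -1) = Mul(9, -1) = -9)
Pow(Add(f, Function('K')(Add(6, -2), I)), 2) = Pow(Add(-9, Mul(-4, Add(6, -2))), 2) = Pow(Add(-9, Mul(-4, 4)), 2) = Pow(Add(-9, -16), 2) = Pow(-25, 2) = 625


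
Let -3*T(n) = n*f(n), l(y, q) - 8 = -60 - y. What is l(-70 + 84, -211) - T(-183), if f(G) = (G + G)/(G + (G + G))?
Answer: -320/3 ≈ -106.67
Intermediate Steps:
l(y, q) = -52 - y (l(y, q) = 8 + (-60 - y) = -52 - y)
f(G) = ⅔ (f(G) = (2*G)/(G + 2*G) = (2*G)/((3*G)) = (2*G)*(1/(3*G)) = ⅔)
T(n) = -2*n/9 (T(n) = -n*2/(3*3) = -2*n/9)
l(-70 + 84, -211) - T(-183) = (-52 - (-70 + 84)) - (-2)*(-183)/9 = (-52 - 1*14) - 1*122/3 = (-52 - 14) - 122/3 = -66 - 122/3 = -320/3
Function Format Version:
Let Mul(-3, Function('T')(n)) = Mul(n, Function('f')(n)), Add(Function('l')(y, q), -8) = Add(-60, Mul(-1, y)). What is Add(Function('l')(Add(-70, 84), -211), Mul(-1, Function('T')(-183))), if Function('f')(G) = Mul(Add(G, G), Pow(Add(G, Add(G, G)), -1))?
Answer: Rational(-320, 3) ≈ -106.67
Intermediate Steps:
Function('l')(y, q) = Add(-52, Mul(-1, y)) (Function('l')(y, q) = Add(8, Add(-60, Mul(-1, y))) = Add(-52, Mul(-1, y)))
Function('f')(G) = Rational(2, 3) (Function('f')(G) = Mul(Mul(2, G), Pow(Add(G, Mul(2, G)), -1)) = Mul(Mul(2, G), Pow(Mul(3, G), -1)) = Mul(Mul(2, G), Mul(Rational(1, 3), Pow(G, -1))) = Rational(2, 3))
Function('T')(n) = Mul(Rational(-2, 9), n) (Function('T')(n) = Mul(Rational(-1, 3), Mul(n, Rational(2, 3))) = Mul(Rational(-1, 3), Mul(Rational(2, 3), n)) = Mul(Rational(-2, 9), n))
Add(Function('l')(Add(-70, 84), -211), Mul(-1, Function('T')(-183))) = Add(Add(-52, Mul(-1, Add(-70, 84))), Mul(-1, Mul(Rational(-2, 9), -183))) = Add(Add(-52, Mul(-1, 14)), Mul(-1, Rational(122, 3))) = Add(Add(-52, -14), Rational(-122, 3)) = Add(-66, Rational(-122, 3)) = Rational(-320, 3)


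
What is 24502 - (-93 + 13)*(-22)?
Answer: 22742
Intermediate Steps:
24502 - (-93 + 13)*(-22) = 24502 - (-80)*(-22) = 24502 - 1*1760 = 24502 - 1760 = 22742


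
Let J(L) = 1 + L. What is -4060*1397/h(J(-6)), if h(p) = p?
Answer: 1134364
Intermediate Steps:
-4060*1397/h(J(-6)) = -4060*1397/(1 - 6) = -4060/((-5*1/1397)) = -4060/(-5/1397) = -4060*(-1397/5) = 1134364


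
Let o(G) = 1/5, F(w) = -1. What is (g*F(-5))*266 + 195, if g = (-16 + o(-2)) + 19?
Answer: -3281/5 ≈ -656.20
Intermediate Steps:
o(G) = ⅕
g = 16/5 (g = (-16 + ⅕) + 19 = -79/5 + 19 = 16/5 ≈ 3.2000)
(g*F(-5))*266 + 195 = ((16/5)*(-1))*266 + 195 = -16/5*266 + 195 = -4256/5 + 195 = -3281/5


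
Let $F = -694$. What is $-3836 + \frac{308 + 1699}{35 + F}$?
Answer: $- \frac{2529931}{659} \approx -3839.0$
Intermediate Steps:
$-3836 + \frac{308 + 1699}{35 + F} = -3836 + \frac{308 + 1699}{35 - 694} = -3836 + \frac{2007}{-659} = -3836 + 2007 \left(- \frac{1}{659}\right) = -3836 - \frac{2007}{659} = - \frac{2529931}{659}$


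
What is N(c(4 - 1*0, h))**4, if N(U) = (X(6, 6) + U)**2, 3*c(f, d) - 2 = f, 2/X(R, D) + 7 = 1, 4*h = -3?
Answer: 390625/6561 ≈ 59.537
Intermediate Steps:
h = -3/4 (h = (1/4)*(-3) = -3/4 ≈ -0.75000)
X(R, D) = -1/3 (X(R, D) = 2/(-7 + 1) = 2/(-6) = 2*(-1/6) = -1/3)
c(f, d) = 2/3 + f/3
N(U) = (-1/3 + U)**2
N(c(4 - 1*0, h))**4 = ((-1 + 3*(2/3 + (4 - 1*0)/3))**2/9)**4 = ((-1 + 3*(2/3 + (4 + 0)/3))**2/9)**4 = ((-1 + 3*(2/3 + (1/3)*4))**2/9)**4 = ((-1 + 3*(2/3 + 4/3))**2/9)**4 = ((-1 + 3*2)**2/9)**4 = ((-1 + 6)**2/9)**4 = ((1/9)*5**2)**4 = ((1/9)*25)**4 = (25/9)**4 = 390625/6561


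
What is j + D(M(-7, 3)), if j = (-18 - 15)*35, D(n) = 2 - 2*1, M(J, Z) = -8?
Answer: -1155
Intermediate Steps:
D(n) = 0 (D(n) = 2 - 2 = 0)
j = -1155 (j = -33*35 = -1155)
j + D(M(-7, 3)) = -1155 + 0 = -1155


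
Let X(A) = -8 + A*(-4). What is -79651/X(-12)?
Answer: -79651/40 ≈ -1991.3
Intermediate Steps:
X(A) = -8 - 4*A
-79651/X(-12) = -79651/(-8 - 4*(-12)) = -79651/(-8 + 48) = -79651/40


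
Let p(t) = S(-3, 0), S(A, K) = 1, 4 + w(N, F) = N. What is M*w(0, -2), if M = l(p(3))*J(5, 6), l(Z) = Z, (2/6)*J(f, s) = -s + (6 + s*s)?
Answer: -432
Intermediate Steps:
w(N, F) = -4 + N
J(f, s) = 18 - 3*s + 3*s² (J(f, s) = 3*(-s + (6 + s*s)) = 3*(-s + (6 + s²)) = 3*(6 + s² - s) = 18 - 3*s + 3*s²)
p(t) = 1
M = 108 (M = 1*(18 - 3*6 + 3*6²) = 1*(18 - 18 + 3*36) = 1*(18 - 18 + 108) = 1*108 = 108)
M*w(0, -2) = 108*(-4 + 0) = 108*(-4) = -432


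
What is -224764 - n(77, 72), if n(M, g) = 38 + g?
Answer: -224874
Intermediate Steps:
-224764 - n(77, 72) = -224764 - (38 + 72) = -224764 - 1*110 = -224764 - 110 = -224874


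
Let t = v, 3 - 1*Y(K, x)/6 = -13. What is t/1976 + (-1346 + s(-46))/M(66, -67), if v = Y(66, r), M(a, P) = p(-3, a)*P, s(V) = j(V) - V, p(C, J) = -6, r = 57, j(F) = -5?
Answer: -105837/33098 ≈ -3.1977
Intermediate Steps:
Y(K, x) = 96 (Y(K, x) = 18 - 6*(-13) = 18 + 78 = 96)
s(V) = -5 - V
M(a, P) = -6*P
v = 96
t = 96
t/1976 + (-1346 + s(-46))/M(66, -67) = 96/1976 + (-1346 + (-5 - 1*(-46)))/((-6*(-67))) = 96*(1/1976) + (-1346 + (-5 + 46))/402 = 12/247 + (-1346 + 41)*(1/402) = 12/247 - 1305*1/402 = 12/247 - 435/134 = -105837/33098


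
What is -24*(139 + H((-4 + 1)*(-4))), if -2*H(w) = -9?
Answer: -3444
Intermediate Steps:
H(w) = 9/2 (H(w) = -½*(-9) = 9/2)
-24*(139 + H((-4 + 1)*(-4))) = -24*(139 + 9/2) = -24*287/2 = -3444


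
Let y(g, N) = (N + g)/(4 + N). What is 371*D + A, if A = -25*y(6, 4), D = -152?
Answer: -225693/4 ≈ -56423.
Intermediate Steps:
y(g, N) = (N + g)/(4 + N)
A = -125/4 (A = -25*(4 + 6)/(4 + 4) = -25*10/8 = -25*5/4 = -125/4 ≈ -31.250)
371*D + A = 371*(-152) - 125/4 = -56392 - 125/4 = -225693/4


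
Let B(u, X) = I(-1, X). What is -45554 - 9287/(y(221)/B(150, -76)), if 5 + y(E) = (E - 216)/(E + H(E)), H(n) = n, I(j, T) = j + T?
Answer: -59502904/315 ≈ -1.8890e+5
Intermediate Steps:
I(j, T) = T + j
B(u, X) = -1 + X (B(u, X) = X - 1 = -1 + X)
y(E) = -5 + (-216 + E)/(2*E) (y(E) = -5 + (E - 216)/(E + E) = -5 + (-216 + E)/((2*E)) = -5 + (-216 + E)*(1/(2*E)) = -5 + (-216 + E)/(2*E))
-45554 - 9287/(y(221)/B(150, -76)) = -45554 - 9287/((-9/2 - 108/221)/(-1 - 76)) = -45554 - 9287/((-9/2 - 108*1/221)/(-77)) = -45554 - 9287/((-9/2 - 108/221)*(-1/77)) = -45554 - 9287/((-2205/442*(-1/77))) = -45554 - 9287/315/4862 = -45554 - 9287*4862/315 = -45554 - 1*45153394/315 = -45554 - 45153394/315 = -59502904/315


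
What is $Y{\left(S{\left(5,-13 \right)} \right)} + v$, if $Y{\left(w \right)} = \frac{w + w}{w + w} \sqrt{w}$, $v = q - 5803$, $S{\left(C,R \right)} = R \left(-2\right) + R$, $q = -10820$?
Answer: $-16623 + \sqrt{13} \approx -16619.0$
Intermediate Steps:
$S{\left(C,R \right)} = - R$ ($S{\left(C,R \right)} = - 2 R + R = - R$)
$v = -16623$ ($v = -10820 - 5803 = -16623$)
$Y{\left(w \right)} = \sqrt{w}$ ($Y{\left(w \right)} = \frac{2 w}{2 w} \sqrt{w} = 2 w \frac{1}{2 w} \sqrt{w} = 1 \sqrt{w} = \sqrt{w}$)
$Y{\left(S{\left(5,-13 \right)} \right)} + v = \sqrt{\left(-1\right) \left(-13\right)} - 16623 = \sqrt{13} - 16623 = -16623 + \sqrt{13}$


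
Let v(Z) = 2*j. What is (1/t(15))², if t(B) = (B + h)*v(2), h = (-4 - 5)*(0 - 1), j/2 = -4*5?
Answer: 1/3686400 ≈ 2.7127e-7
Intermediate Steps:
j = -40 (j = 2*(-4*5) = 2*(-20) = -40)
v(Z) = -80 (v(Z) = 2*(-40) = -80)
h = 9 (h = -9*(-1) = 9)
t(B) = -720 - 80*B (t(B) = (B + 9)*(-80) = (9 + B)*(-80) = -720 - 80*B)
(1/t(15))² = (1/(-720 - 80*15))² = (1/(-720 - 1200))² = (1/(-1920))² = (-1/1920)² = 1/3686400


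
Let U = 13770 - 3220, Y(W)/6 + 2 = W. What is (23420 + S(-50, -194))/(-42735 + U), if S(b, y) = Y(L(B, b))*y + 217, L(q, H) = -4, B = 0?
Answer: -30621/32185 ≈ -0.95141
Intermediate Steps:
Y(W) = -12 + 6*W
U = 10550
S(b, y) = 217 - 36*y (S(b, y) = (-12 + 6*(-4))*y + 217 = (-12 - 24)*y + 217 = -36*y + 217 = 217 - 36*y)
(23420 + S(-50, -194))/(-42735 + U) = (23420 + (217 - 36*(-194)))/(-42735 + 10550) = (23420 + (217 + 6984))/(-32185) = (23420 + 7201)*(-1/32185) = 30621*(-1/32185) = -30621/32185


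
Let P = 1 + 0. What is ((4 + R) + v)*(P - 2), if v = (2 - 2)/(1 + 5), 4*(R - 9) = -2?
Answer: -25/2 ≈ -12.500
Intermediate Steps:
R = 17/2 (R = 9 + (¼)*(-2) = 9 - ½ = 17/2 ≈ 8.5000)
v = 0 (v = 0/6 = 0*(⅙) = 0)
P = 1
((4 + R) + v)*(P - 2) = ((4 + 17/2) + 0)*(1 - 2) = (25/2 + 0)*(-1) = (25/2)*(-1) = -25/2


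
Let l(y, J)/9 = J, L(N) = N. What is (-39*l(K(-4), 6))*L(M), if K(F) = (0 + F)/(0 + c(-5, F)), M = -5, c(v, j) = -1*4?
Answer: 10530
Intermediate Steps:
c(v, j) = -4
K(F) = -F/4 (K(F) = (0 + F)/(0 - 4) = F/(-4) = F*(-¼) = -F/4)
l(y, J) = 9*J
(-39*l(K(-4), 6))*L(M) = -351*6*(-5) = -39*54*(-5) = -2106*(-5) = 10530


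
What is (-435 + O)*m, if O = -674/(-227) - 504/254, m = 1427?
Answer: -17854939367/28829 ≈ -6.1934e+5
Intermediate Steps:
O = 28394/28829 (O = -674*(-1/227) - 504*1/254 = 674/227 - 252/127 = 28394/28829 ≈ 0.98491)
(-435 + O)*m = (-435 + 28394/28829)*1427 = -12512221/28829*1427 = -17854939367/28829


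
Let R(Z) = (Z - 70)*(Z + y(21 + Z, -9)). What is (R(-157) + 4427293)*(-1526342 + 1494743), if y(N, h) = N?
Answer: -141999712596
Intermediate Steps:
R(Z) = (-70 + Z)*(21 + 2*Z) (R(Z) = (Z - 70)*(Z + (21 + Z)) = (-70 + Z)*(21 + 2*Z))
(R(-157) + 4427293)*(-1526342 + 1494743) = ((-1470 - 119*(-157) + 2*(-157)²) + 4427293)*(-1526342 + 1494743) = ((-1470 + 18683 + 2*24649) + 4427293)*(-31599) = ((-1470 + 18683 + 49298) + 4427293)*(-31599) = (66511 + 4427293)*(-31599) = 4493804*(-31599) = -141999712596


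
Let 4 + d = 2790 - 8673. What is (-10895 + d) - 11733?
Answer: -28515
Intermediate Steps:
d = -5887 (d = -4 + (2790 - 8673) = -4 - 5883 = -5887)
(-10895 + d) - 11733 = (-10895 - 5887) - 11733 = -16782 - 11733 = -28515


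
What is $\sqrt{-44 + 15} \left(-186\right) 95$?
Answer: $- 17670 i \sqrt{29} \approx - 95156.0 i$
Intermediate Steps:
$\sqrt{-44 + 15} \left(-186\right) 95 = \sqrt{-29} \left(-186\right) 95 = i \sqrt{29} \left(-186\right) 95 = - 186 i \sqrt{29} \cdot 95 = - 17670 i \sqrt{29}$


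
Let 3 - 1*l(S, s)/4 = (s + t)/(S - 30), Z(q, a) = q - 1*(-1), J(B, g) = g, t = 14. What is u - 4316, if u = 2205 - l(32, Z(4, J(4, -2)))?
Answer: -2085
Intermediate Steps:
Z(q, a) = 1 + q (Z(q, a) = q + 1 = 1 + q)
l(S, s) = 12 - 4*(14 + s)/(-30 + S) (l(S, s) = 12 - 4*(s + 14)/(S - 30) = 12 - 4*(14 + s)/(-30 + S))
u = 2231 (u = 2205 - 4*(-104 - (1 + 4) + 3*32)/(-30 + 32) = 2205 - 4*(-104 - 1*5 + 96)/2 = 2205 - 4*(-104 - 5 + 96)/2 = 2205 - 4*(-13)/2 = 2205 - 1*(-26) = 2205 + 26 = 2231)
u - 4316 = 2231 - 4316 = -2085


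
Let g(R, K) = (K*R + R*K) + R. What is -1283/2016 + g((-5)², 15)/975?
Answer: 4153/26208 ≈ 0.15846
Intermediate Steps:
g(R, K) = R + 2*K*R (g(R, K) = (K*R + K*R) + R = 2*K*R + R = R + 2*K*R)
-1283/2016 + g((-5)², 15)/975 = -1283/2016 + ((-5)²*(1 + 2*15))/975 = -1283*1/2016 + (25*(1 + 30))*(1/975) = -1283/2016 + (25*31)*(1/975) = -1283/2016 + 775*(1/975) = -1283/2016 + 31/39 = 4153/26208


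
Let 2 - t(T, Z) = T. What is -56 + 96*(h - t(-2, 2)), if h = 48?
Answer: 4168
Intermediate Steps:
t(T, Z) = 2 - T
-56 + 96*(h - t(-2, 2)) = -56 + 96*(48 - (2 - 1*(-2))) = -56 + 96*(48 - (2 + 2)) = -56 + 96*(48 - 1*4) = -56 + 96*(48 - 4) = -56 + 96*44 = -56 + 4224 = 4168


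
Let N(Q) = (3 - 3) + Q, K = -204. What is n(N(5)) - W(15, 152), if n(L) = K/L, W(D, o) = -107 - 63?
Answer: 646/5 ≈ 129.20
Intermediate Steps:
W(D, o) = -170
N(Q) = Q (N(Q) = 0 + Q = Q)
n(L) = -204/L
n(N(5)) - W(15, 152) = -204/5 - 1*(-170) = -204*⅕ + 170 = -204/5 + 170 = 646/5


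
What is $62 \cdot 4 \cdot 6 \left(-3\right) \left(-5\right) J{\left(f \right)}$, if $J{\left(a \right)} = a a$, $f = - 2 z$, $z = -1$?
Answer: $89280$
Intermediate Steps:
$f = 2$ ($f = \left(-2\right) \left(-1\right) = 2$)
$J{\left(a \right)} = a^{2}$
$62 \cdot 4 \cdot 6 \left(-3\right) \left(-5\right) J{\left(f \right)} = 62 \cdot 4 \cdot 6 \left(-3\right) \left(-5\right) 2^{2} = 62 \cdot 4 \left(\left(-18\right) \left(-5\right)\right) 4 = 62 \cdot 4 \cdot 90 \cdot 4 = 62 \cdot 360 \cdot 4 = 22320 \cdot 4 = 89280$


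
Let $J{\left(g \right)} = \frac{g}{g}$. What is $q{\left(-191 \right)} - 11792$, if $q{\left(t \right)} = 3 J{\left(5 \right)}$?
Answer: $-11789$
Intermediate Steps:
$J{\left(g \right)} = 1$
$q{\left(t \right)} = 3$ ($q{\left(t \right)} = 3 \cdot 1 = 3$)
$q{\left(-191 \right)} - 11792 = 3 - 11792 = -11789$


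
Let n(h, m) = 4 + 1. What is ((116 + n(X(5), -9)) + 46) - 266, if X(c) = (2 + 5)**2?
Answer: -99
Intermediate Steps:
X(c) = 49 (X(c) = 7**2 = 49)
n(h, m) = 5
((116 + n(X(5), -9)) + 46) - 266 = ((116 + 5) + 46) - 266 = (121 + 46) - 266 = 167 - 266 = -99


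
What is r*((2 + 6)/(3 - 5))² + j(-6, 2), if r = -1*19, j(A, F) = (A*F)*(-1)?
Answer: -292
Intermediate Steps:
j(A, F) = -A*F
r = -19
r*((2 + 6)/(3 - 5))² + j(-6, 2) = -19*(2 + 6)²/(3 - 5)² - 1*(-6)*2 = -19*(8/(-2))² + 12 = -19*(8*(-½))² + 12 = -19*(-4)² + 12 = -19*16 + 12 = -304 + 12 = -292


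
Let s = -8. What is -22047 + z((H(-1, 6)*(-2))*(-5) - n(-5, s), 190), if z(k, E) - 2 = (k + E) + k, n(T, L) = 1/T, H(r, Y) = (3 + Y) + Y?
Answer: -107773/5 ≈ -21555.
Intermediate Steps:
H(r, Y) = 3 + 2*Y
z(k, E) = 2 + E + 2*k (z(k, E) = 2 + ((k + E) + k) = 2 + ((E + k) + k) = 2 + (E + 2*k) = 2 + E + 2*k)
-22047 + z((H(-1, 6)*(-2))*(-5) - n(-5, s), 190) = -22047 + (2 + 190 + 2*(((3 + 2*6)*(-2))*(-5) - 1/(-5))) = -22047 + (2 + 190 + 2*(((3 + 12)*(-2))*(-5) - 1*(-⅕))) = -22047 + (2 + 190 + 2*((15*(-2))*(-5) + ⅕)) = -22047 + (2 + 190 + 2*(-30*(-5) + ⅕)) = -22047 + (2 + 190 + 2*(150 + ⅕)) = -22047 + (2 + 190 + 2*(751/5)) = -22047 + (2 + 190 + 1502/5) = -22047 + 2462/5 = -107773/5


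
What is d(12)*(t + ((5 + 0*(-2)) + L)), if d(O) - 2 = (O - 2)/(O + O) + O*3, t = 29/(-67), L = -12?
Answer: -38263/134 ≈ -285.54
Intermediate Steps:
t = -29/67 (t = 29*(-1/67) = -29/67 ≈ -0.43284)
d(O) = 2 + 3*O + (-2 + O)/(2*O) (d(O) = 2 + ((O - 2)/(O + O) + O*3) = 2 + ((-2 + O)/((2*O)) + 3*O) = 2 + ((-2 + O)*(1/(2*O)) + 3*O) = 2 + ((-2 + O)/(2*O) + 3*O) = 2 + (3*O + (-2 + O)/(2*O)) = 2 + 3*O + (-2 + O)/(2*O))
d(12)*(t + ((5 + 0*(-2)) + L)) = (5/2 - 1/12 + 3*12)*(-29/67 + ((5 + 0*(-2)) - 12)) = (5/2 - 1*1/12 + 36)*(-29/67 + ((5 + 0) - 12)) = (5/2 - 1/12 + 36)*(-29/67 + (5 - 12)) = 461*(-29/67 - 7)/12 = (461/12)*(-498/67) = -38263/134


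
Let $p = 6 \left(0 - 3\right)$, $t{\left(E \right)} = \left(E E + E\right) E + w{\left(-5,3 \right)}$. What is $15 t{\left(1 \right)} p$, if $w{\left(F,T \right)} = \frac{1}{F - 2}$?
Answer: $- \frac{3510}{7} \approx -501.43$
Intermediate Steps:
$w{\left(F,T \right)} = \frac{1}{-2 + F}$
$t{\left(E \right)} = - \frac{1}{7} + E \left(E + E^{2}\right)$ ($t{\left(E \right)} = \left(E E + E\right) E + \frac{1}{-2 - 5} = \left(E^{2} + E\right) E + \frac{1}{-7} = \left(E + E^{2}\right) E - \frac{1}{7} = E \left(E + E^{2}\right) - \frac{1}{7} = - \frac{1}{7} + E \left(E + E^{2}\right)$)
$p = -18$ ($p = 6 \left(-3\right) = -18$)
$15 t{\left(1 \right)} p = 15 \left(- \frac{1}{7} + 1^{2} + 1^{3}\right) \left(-18\right) = 15 \left(- \frac{1}{7} + 1 + 1\right) \left(-18\right) = 15 \cdot \frac{13}{7} \left(-18\right) = \frac{195}{7} \left(-18\right) = - \frac{3510}{7}$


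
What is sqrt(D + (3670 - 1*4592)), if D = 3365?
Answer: sqrt(2443) ≈ 49.427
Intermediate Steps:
sqrt(D + (3670 - 1*4592)) = sqrt(3365 + (3670 - 1*4592)) = sqrt(3365 + (3670 - 4592)) = sqrt(3365 - 922) = sqrt(2443)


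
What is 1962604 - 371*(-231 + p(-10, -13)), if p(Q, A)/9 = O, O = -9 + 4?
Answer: 2065000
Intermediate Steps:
O = -5
p(Q, A) = -45 (p(Q, A) = 9*(-5) = -45)
1962604 - 371*(-231 + p(-10, -13)) = 1962604 - 371*(-231 - 45) = 1962604 - 371*(-276) = 1962604 + 102396 = 2065000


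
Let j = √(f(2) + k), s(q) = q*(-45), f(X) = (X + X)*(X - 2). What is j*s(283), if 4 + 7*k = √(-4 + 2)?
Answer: -12735*√(-28 + 7*I*√2)/7 ≈ -1676.6 - 9771.7*I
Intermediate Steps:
f(X) = 2*X*(-2 + X) (f(X) = (2*X)*(-2 + X) = 2*X*(-2 + X))
s(q) = -45*q
k = -4/7 + I*√2/7 (k = -4/7 + √(-4 + 2)/7 = -4/7 + √(-2)/7 = -4/7 + (I*√2)/7 = -4/7 + I*√2/7 ≈ -0.57143 + 0.20203*I)
j = √(-4/7 + I*√2/7) (j = √(2*2*(-2 + 2) + (-4/7 + I*√2/7)) = √(2*2*0 + (-4/7 + I*√2/7)) = √(0 + (-4/7 + I*√2/7)) = √(-4/7 + I*√2/7) ≈ 0.13165 + 0.76731*I)
j*s(283) = (√(-28 + 7*I*√2)/7)*(-45*283) = (√(-28 + 7*I*√2)/7)*(-12735) = -12735*√(-28 + 7*I*√2)/7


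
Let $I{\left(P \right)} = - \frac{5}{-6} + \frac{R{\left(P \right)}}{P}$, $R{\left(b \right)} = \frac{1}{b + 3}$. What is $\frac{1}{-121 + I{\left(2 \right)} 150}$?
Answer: $\frac{1}{19} \approx 0.052632$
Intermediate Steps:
$R{\left(b \right)} = \frac{1}{3 + b}$
$I{\left(P \right)} = \frac{5}{6} + \frac{1}{P \left(3 + P\right)}$ ($I{\left(P \right)} = - \frac{5}{-6} + \frac{1}{\left(3 + P\right) P} = \left(-5\right) \left(- \frac{1}{6}\right) + \frac{1}{P \left(3 + P\right)} = \frac{5}{6} + \frac{1}{P \left(3 + P\right)}$)
$\frac{1}{-121 + I{\left(2 \right)} 150} = \frac{1}{-121 + \frac{6 + 5 \cdot 2 \left(3 + 2\right)}{6 \cdot 2 \left(3 + 2\right)} 150} = \frac{1}{-121 + \frac{1}{6} \cdot \frac{1}{2} \cdot \frac{1}{5} \left(6 + 5 \cdot 2 \cdot 5\right) 150} = \frac{1}{-121 + \frac{1}{6} \cdot \frac{1}{2} \cdot \frac{1}{5} \left(6 + 50\right) 150} = \frac{1}{-121 + \frac{1}{6} \cdot \frac{1}{2} \cdot \frac{1}{5} \cdot 56 \cdot 150} = \frac{1}{-121 + \frac{14}{15} \cdot 150} = \frac{1}{-121 + 140} = \frac{1}{19}$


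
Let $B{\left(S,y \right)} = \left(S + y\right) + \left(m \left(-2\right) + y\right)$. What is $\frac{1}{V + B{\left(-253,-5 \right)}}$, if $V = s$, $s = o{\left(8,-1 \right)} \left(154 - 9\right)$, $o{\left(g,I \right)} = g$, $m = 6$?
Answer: $\frac{1}{885} \approx 0.0011299$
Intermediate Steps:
$s = 1160$ ($s = 8 \left(154 - 9\right) = 8 \cdot 145 = 1160$)
$V = 1160$
$B{\left(S,y \right)} = -12 + S + 2 y$ ($B{\left(S,y \right)} = \left(S + y\right) + \left(6 \left(-2\right) + y\right) = \left(S + y\right) + \left(-12 + y\right) = -12 + S + 2 y$)
$\frac{1}{V + B{\left(-253,-5 \right)}} = \frac{1}{1160 - 275} = \frac{1}{885}$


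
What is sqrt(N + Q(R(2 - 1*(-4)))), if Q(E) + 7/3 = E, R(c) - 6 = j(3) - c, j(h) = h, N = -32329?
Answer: I*sqrt(290955)/3 ≈ 179.8*I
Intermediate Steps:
R(c) = 9 - c (R(c) = 6 + (3 - c) = 9 - c)
Q(E) = -7/3 + E
sqrt(N + Q(R(2 - 1*(-4)))) = sqrt(-32329 + (-7/3 + (9 - (2 - 1*(-4))))) = sqrt(-32329 + (-7/3 + (9 - (2 + 4)))) = sqrt(-32329 + (-7/3 + (9 - 1*6))) = sqrt(-32329 + (-7/3 + (9 - 6))) = sqrt(-32329 + (-7/3 + 3)) = sqrt(-32329 + 2/3) = sqrt(-96985/3) = I*sqrt(290955)/3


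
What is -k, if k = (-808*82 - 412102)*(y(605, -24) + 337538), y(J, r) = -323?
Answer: 161309492970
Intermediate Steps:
k = -161309492970 (k = (-808*82 - 412102)*(-323 + 337538) = (-66256 - 412102)*337215 = -478358*337215 = -161309492970)
-k = -1*(-161309492970) = 161309492970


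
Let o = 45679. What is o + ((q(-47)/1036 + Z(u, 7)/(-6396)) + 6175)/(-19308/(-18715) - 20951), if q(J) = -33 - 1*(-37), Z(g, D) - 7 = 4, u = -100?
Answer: 29668473835555285487/649503388354548 ≈ 45679.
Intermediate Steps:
Z(g, D) = 11 (Z(g, D) = 7 + 4 = 11)
q(J) = 4 (q(J) = -33 + 37 = 4)
o + ((q(-47)/1036 + Z(u, 7)/(-6396)) + 6175)/(-19308/(-18715) - 20951) = 45679 + ((4/1036 + 11/(-6396)) + 6175)/(-19308/(-18715) - 20951) = 45679 + ((4*(1/1036) + 11*(-1/6396)) + 6175)/(-19308*(-1/18715) - 20951) = 45679 + ((1/259 - 11/6396) + 6175)/(19308/18715 - 20951) = 45679 + (3547/1656564 + 6175)/(-392078657/18715) = 45679 + (10229286247/1656564)*(-18715/392078657) = 45679 - 191441092112605/649503388354548 = 29668473835555285487/649503388354548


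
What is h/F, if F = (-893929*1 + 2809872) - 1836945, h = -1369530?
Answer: -684765/39499 ≈ -17.336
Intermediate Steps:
F = 78998 (F = (-893929 + 2809872) - 1836945 = 1915943 - 1836945 = 78998)
h/F = -1369530/78998 = -1369530*1/78998 = -684765/39499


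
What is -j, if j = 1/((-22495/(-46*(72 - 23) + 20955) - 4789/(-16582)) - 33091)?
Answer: 310099982/10261801957363 ≈ 3.0219e-5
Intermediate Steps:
j = -310099982/10261801957363 (j = 1/((-22495/(-46*49 + 20955) - 4789*(-1/16582)) - 33091) = 1/((-22495/(-2254 + 20955) + 4789/16582) - 33091) = 1/((-22495/18701 + 4789/16582) - 33091) = 1/(-283453001/310099982 - 33091) = 1/(-10261801957363/310099982) = -310099982/10261801957363 ≈ -3.0219e-5)
-j = -1*(-310099982/10261801957363) = 310099982/10261801957363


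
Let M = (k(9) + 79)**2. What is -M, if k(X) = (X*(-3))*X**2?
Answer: -4443664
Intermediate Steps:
k(X) = -3*X**3 (k(X) = (-3*X)*X**2 = -3*X**3)
M = 4443664 (M = (-3*9**3 + 79)**2 = (-3*729 + 79)**2 = (-2187 + 79)**2 = (-2108)**2 = 4443664)
-M = -1*4443664 = -4443664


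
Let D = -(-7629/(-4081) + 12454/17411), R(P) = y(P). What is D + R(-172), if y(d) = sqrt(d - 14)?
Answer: -183653293/71054291 + I*sqrt(186) ≈ -2.5847 + 13.638*I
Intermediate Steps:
y(d) = sqrt(-14 + d)
R(P) = sqrt(-14 + P)
D = -183653293/71054291 (D = -(-7629*(-1/4081) + 12454*(1/17411)) = -(7629/4081 + 12454/17411) = -1*183653293/71054291 = -183653293/71054291 ≈ -2.5847)
D + R(-172) = -183653293/71054291 + sqrt(-14 - 172) = -183653293/71054291 + sqrt(-186) = -183653293/71054291 + I*sqrt(186)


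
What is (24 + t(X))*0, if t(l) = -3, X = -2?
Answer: 0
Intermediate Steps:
(24 + t(X))*0 = (24 - 3)*0 = 21*0 = 0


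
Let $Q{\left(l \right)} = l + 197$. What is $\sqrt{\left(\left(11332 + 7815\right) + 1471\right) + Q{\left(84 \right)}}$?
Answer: $\sqrt{20899} \approx 144.56$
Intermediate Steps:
$Q{\left(l \right)} = 197 + l$
$\sqrt{\left(\left(11332 + 7815\right) + 1471\right) + Q{\left(84 \right)}} = \sqrt{\left(\left(11332 + 7815\right) + 1471\right) + \left(197 + 84\right)} = \sqrt{\left(19147 + 1471\right) + 281} = \sqrt{20618 + 281} = \sqrt{20899}$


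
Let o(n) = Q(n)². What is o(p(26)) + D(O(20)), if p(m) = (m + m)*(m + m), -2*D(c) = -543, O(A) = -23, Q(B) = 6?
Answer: 615/2 ≈ 307.50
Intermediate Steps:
D(c) = 543/2 (D(c) = -½*(-543) = 543/2)
p(m) = 4*m² (p(m) = (2*m)*(2*m) = 4*m²)
o(n) = 36 (o(n) = 6² = 36)
o(p(26)) + D(O(20)) = 36 + 543/2 = 615/2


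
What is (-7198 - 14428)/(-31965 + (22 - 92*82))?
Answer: 21626/39487 ≈ 0.54767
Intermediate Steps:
(-7198 - 14428)/(-31965 + (22 - 92*82)) = -21626/(-31965 + (22 - 7544)) = -21626/(-31965 - 7522) = -21626/(-39487) = -21626*(-1/39487) = 21626/39487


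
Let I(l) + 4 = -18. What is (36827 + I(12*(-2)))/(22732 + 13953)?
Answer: 7361/7337 ≈ 1.0033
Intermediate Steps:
I(l) = -22 (I(l) = -4 - 18 = -22)
(36827 + I(12*(-2)))/(22732 + 13953) = (36827 - 22)/(22732 + 13953) = 36805/36685 = 36805*(1/36685) = 7361/7337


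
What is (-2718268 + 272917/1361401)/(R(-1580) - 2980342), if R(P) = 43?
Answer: 1233550833517/1352460679633 ≈ 0.91208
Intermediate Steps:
(-2718268 + 272917/1361401)/(R(-1580) - 2980342) = (-2718268 + 272917/1361401)/(43 - 2980342) = (-2718268 + 272917*(1/1361401))/(-2980299) = (-2718268 + 272917/1361401)*(-1/2980299) = -3700652500551/1361401*(-1/2980299) = 1233550833517/1352460679633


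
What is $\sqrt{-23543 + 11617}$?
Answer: $i \sqrt{11926} \approx 109.21 i$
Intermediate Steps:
$\sqrt{-23543 + 11617} = \sqrt{-11926} = i \sqrt{11926}$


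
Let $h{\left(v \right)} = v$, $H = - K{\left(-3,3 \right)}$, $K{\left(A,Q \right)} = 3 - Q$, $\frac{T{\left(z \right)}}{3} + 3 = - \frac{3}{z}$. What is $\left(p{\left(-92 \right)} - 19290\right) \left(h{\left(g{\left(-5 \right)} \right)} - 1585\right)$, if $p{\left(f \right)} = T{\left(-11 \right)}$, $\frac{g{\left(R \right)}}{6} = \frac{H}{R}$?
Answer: $\frac{336463800}{11} \approx 3.0588 \cdot 10^{7}$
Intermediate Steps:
$T{\left(z \right)} = -9 - \frac{9}{z}$ ($T{\left(z \right)} = -9 + 3 \left(- \frac{3}{z}\right) = -9 - \frac{9}{z}$)
$H = 0$ ($H = - (3 - 3) = \left(-1\right) 0 = 0$)
$g{\left(R \right)} = 0$ ($g{\left(R \right)} = 6 \frac{0}{R} = 6 \cdot 0 = 0$)
$p{\left(f \right)} = - \frac{90}{11}$ ($p{\left(f \right)} = -9 - \frac{9}{-11} = -9 - - \frac{9}{11} = -9 + \frac{9}{11} = - \frac{90}{11}$)
$\left(p{\left(-92 \right)} - 19290\right) \left(h{\left(g{\left(-5 \right)} \right)} - 1585\right) = \left(- \frac{90}{11} - 19290\right) \left(0 - 1585\right) = \left(- \frac{212280}{11}\right) \left(-1585\right) = \frac{336463800}{11}$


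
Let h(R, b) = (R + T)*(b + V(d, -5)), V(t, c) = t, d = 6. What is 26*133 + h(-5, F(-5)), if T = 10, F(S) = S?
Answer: 3463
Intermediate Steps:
h(R, b) = (6 + b)*(10 + R) (h(R, b) = (R + 10)*(b + 6) = (10 + R)*(6 + b) = (6 + b)*(10 + R))
26*133 + h(-5, F(-5)) = 26*133 + (60 + 6*(-5) + 10*(-5) - 5*(-5)) = 3458 + (60 - 30 - 50 + 25) = 3458 + 5 = 3463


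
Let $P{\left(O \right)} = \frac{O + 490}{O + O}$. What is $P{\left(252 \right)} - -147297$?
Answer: $\frac{5302745}{36} \approx 1.473 \cdot 10^{5}$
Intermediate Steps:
$P{\left(O \right)} = \frac{490 + O}{2 O}$
$P{\left(252 \right)} - -147297 = \frac{490 + 252}{2 \cdot 252} - -147297 = \frac{1}{2} \cdot \frac{1}{252} \cdot 742 + 147297 = \frac{53}{36} + 147297 = \frac{5302745}{36}$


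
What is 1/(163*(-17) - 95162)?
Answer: -1/97933 ≈ -1.0211e-5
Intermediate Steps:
1/(163*(-17) - 95162) = 1/(-2771 - 95162) = 1/(-97933) = -1/97933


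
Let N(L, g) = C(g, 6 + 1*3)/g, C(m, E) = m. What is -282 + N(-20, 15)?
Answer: -281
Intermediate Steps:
N(L, g) = 1 (N(L, g) = g/g = 1)
-282 + N(-20, 15) = -282 + 1 = -281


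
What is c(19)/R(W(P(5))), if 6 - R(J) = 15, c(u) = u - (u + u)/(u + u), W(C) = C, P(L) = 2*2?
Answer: -2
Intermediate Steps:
P(L) = 4
c(u) = -1 + u (c(u) = u - 2*u/(2*u) = u - 2*u*1/(2*u) = u - 1*1 = u - 1 = -1 + u)
R(J) = -9 (R(J) = 6 - 1*15 = 6 - 15 = -9)
c(19)/R(W(P(5))) = (-1 + 19)/(-9) = 18*(-⅑) = -2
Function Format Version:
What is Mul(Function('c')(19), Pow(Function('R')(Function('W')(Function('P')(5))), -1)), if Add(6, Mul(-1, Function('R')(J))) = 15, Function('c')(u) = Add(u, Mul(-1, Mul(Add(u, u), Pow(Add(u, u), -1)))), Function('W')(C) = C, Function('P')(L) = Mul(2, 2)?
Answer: -2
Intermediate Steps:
Function('P')(L) = 4
Function('c')(u) = Add(-1, u) (Function('c')(u) = Add(u, Mul(-1, Mul(Mul(2, u), Pow(Mul(2, u), -1)))) = Add(u, Mul(-1, Mul(Mul(2, u), Mul(Rational(1, 2), Pow(u, -1))))) = Add(u, Mul(-1, 1)) = Add(u, -1) = Add(-1, u))
Function('R')(J) = -9 (Function('R')(J) = Add(6, Mul(-1, 15)) = Add(6, -15) = -9)
Mul(Function('c')(19), Pow(Function('R')(Function('W')(Function('P')(5))), -1)) = Mul(Add(-1, 19), Pow(-9, -1)) = Mul(18, Rational(-1, 9)) = -2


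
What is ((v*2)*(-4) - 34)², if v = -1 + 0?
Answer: 676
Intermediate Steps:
v = -1
((v*2)*(-4) - 34)² = (-1*2*(-4) - 34)² = (-2*(-4) - 34)² = (8 - 34)² = (-26)² = 676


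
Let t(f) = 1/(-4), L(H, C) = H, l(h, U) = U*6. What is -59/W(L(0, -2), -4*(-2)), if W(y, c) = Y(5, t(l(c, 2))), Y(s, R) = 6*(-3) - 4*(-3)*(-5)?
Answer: 59/78 ≈ 0.75641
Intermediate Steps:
l(h, U) = 6*U
t(f) = -1/4
Y(s, R) = -78 (Y(s, R) = -18 + 12*(-5) = -18 - 60 = -78)
W(y, c) = -78
-59/W(L(0, -2), -4*(-2)) = -59/(-78) = -59*(-1/78) = 59/78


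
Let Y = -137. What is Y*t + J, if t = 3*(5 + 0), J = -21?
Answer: -2076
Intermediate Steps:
t = 15 (t = 3*5 = 15)
Y*t + J = -137*15 - 21 = -2055 - 21 = -2076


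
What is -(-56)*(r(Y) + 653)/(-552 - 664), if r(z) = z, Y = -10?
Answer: -4501/152 ≈ -29.612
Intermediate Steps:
-(-56)*(r(Y) + 653)/(-552 - 664) = -(-56)*(-10 + 653)/(-552 - 664) = -(-56)*643/(-1216) = -(-56)*643*(-1/1216) = -(-56)*(-643)/1216 = -1*4501/152 = -4501/152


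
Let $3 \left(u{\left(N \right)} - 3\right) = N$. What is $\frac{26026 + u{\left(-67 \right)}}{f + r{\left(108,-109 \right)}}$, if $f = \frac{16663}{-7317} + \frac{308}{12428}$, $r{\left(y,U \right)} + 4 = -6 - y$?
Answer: $- \frac{295616726730}{1366905487} \approx -216.27$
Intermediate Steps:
$r{\left(y,U \right)} = -10 - y$ ($r{\left(y,U \right)} = -4 - \left(6 + y\right) = -10 - y$)
$u{\left(N \right)} = 3 + \frac{N}{3}$
$f = - \frac{51208532}{22733919}$ ($f = 16663 \left(- \frac{1}{7317}\right) + 308 \cdot \frac{1}{12428} = - \frac{16663}{7317} + \frac{77}{3107} = - \frac{51208532}{22733919} \approx -2.2525$)
$\frac{26026 + u{\left(-67 \right)}}{f + r{\left(108,-109 \right)}} = \frac{26026 + \left(3 + \frac{1}{3} \left(-67\right)\right)}{- \frac{51208532}{22733919} - 118} = \frac{26026 + \left(3 - \frac{67}{3}\right)}{- \frac{51208532}{22733919} - 118} = \frac{26026 - \frac{58}{3}}{- \frac{51208532}{22733919} - 118} = \frac{78020}{3 \left(- \frac{2733810974}{22733919}\right)} = \frac{78020}{3} \left(- \frac{22733919}{2733810974}\right) = - \frac{295616726730}{1366905487}$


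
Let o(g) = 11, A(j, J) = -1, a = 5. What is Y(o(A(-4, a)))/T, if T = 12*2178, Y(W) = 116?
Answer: 29/6534 ≈ 0.0044383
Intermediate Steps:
T = 26136
Y(o(A(-4, a)))/T = 116/26136 = 116*(1/26136) = 29/6534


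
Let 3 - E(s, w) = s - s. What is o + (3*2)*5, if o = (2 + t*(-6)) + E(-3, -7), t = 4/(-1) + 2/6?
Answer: 57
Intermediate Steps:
t = -11/3 (t = 4*(-1) + 2*(⅙) = -4 + ⅓ = -11/3 ≈ -3.6667)
E(s, w) = 3 (E(s, w) = 3 - (s - s) = 3 - 1*0 = 3 + 0 = 3)
o = 27 (o = (2 - 11/3*(-6)) + 3 = (2 + 22) + 3 = 24 + 3 = 27)
o + (3*2)*5 = 27 + (3*2)*5 = 27 + 6*5 = 27 + 30 = 57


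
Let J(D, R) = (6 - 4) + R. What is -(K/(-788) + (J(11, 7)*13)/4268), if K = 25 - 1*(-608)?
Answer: 326181/420398 ≈ 0.77589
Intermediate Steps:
J(D, R) = 2 + R
K = 633 (K = 25 + 608 = 633)
-(K/(-788) + (J(11, 7)*13)/4268) = -(633/(-788) + ((2 + 7)*13)/4268) = -(633*(-1/788) + (9*13)*(1/4268)) = -(-633/788 + 117*(1/4268)) = -(-633/788 + 117/4268) = -1*(-326181/420398) = 326181/420398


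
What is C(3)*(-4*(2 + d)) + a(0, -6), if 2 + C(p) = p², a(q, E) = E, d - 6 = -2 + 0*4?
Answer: -174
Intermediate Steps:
d = 4 (d = 6 + (-2 + 0*4) = 6 + (-2 + 0) = 6 - 2 = 4)
C(p) = -2 + p²
C(3)*(-4*(2 + d)) + a(0, -6) = (-2 + 3²)*(-4*(2 + 4)) - 6 = (-2 + 9)*(-4*6) - 6 = 7*(-24) - 6 = -168 - 6 = -174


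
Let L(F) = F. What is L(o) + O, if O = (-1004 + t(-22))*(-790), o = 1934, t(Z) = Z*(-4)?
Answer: 725574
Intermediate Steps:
t(Z) = -4*Z
O = 723640 (O = (-1004 - 4*(-22))*(-790) = (-1004 + 88)*(-790) = -916*(-790) = 723640)
L(o) + O = 1934 + 723640 = 725574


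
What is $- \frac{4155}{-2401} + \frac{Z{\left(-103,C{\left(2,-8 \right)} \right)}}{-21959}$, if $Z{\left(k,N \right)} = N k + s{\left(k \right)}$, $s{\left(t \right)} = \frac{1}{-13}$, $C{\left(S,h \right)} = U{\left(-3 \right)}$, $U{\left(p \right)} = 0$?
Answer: $\frac{169445398}{97915181} \approx 1.7305$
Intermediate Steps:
$C{\left(S,h \right)} = 0$
$s{\left(t \right)} = - \frac{1}{13}$
$Z{\left(k,N \right)} = - \frac{1}{13} + N k$ ($Z{\left(k,N \right)} = N k - \frac{1}{13} = - \frac{1}{13} + N k$)
$- \frac{4155}{-2401} + \frac{Z{\left(-103,C{\left(2,-8 \right)} \right)}}{-21959} = - \frac{4155}{-2401} + \frac{- \frac{1}{13} + 0 \left(-103\right)}{-21959} = \left(-4155\right) \left(- \frac{1}{2401}\right) + \left(- \frac{1}{13} + 0\right) \left(- \frac{1}{21959}\right) = \frac{4155}{2401} - - \frac{1}{285467} = \frac{4155}{2401} + \frac{1}{285467} = \frac{169445398}{97915181}$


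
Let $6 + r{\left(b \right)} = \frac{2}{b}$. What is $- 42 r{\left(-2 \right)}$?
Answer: $294$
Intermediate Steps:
$r{\left(b \right)} = -6 + \frac{2}{b}$
$- 42 r{\left(-2 \right)} = - 42 \left(-6 + \frac{2}{-2}\right) = - 42 \left(-6 + 2 \left(- \frac{1}{2}\right)\right) = - 42 \left(-6 - 1\right) = \left(-42\right) \left(-7\right) = 294$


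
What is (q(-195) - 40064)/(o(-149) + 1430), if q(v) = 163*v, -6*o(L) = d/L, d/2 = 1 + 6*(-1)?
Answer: -32116503/639205 ≈ -50.244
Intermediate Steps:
d = -10 (d = 2*(1 + 6*(-1)) = 2*(1 - 6) = 2*(-5) = -10)
o(L) = 5/(3*L) (o(L) = -(-5)/(3*L) = 5/(3*L))
(q(-195) - 40064)/(o(-149) + 1430) = (163*(-195) - 40064)/((5/3)/(-149) + 1430) = (-31785 - 40064)/((5/3)*(-1/149) + 1430) = -71849/(-5/447 + 1430) = -71849/639205/447 = -71849*447/639205 = -32116503/639205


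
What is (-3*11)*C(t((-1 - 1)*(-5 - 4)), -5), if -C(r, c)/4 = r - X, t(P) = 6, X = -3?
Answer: 1188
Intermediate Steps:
C(r, c) = -12 - 4*r (C(r, c) = -4*(r - 1*(-3)) = -4*(r + 3) = -4*(3 + r) = -12 - 4*r)
(-3*11)*C(t((-1 - 1)*(-5 - 4)), -5) = (-3*11)*(-12 - 4*6) = -33*(-12 - 24) = -33*(-36) = 1188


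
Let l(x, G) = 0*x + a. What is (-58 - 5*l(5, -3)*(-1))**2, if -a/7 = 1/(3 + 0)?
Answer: 43681/9 ≈ 4853.4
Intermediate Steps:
a = -7/3 (a = -7/(3 + 0) = -7/3 ≈ -2.3333)
l(x, G) = -7/3 (l(x, G) = 0*x - 7/3 = 0 - 7/3 = -7/3)
(-58 - 5*l(5, -3)*(-1))**2 = (-58 - 5*(-7/3)*(-1))**2 = (-58 + (35/3)*(-1))**2 = (-58 - 35/3)**2 = (-209/3)**2 = 43681/9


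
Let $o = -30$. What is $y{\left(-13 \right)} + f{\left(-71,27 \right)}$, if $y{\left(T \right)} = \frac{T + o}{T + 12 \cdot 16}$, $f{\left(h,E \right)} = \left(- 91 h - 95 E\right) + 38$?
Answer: $\frac{704143}{179} \approx 3933.8$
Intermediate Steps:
$f{\left(h,E \right)} = 38 - 95 E - 91 h$ ($f{\left(h,E \right)} = \left(- 95 E - 91 h\right) + 38 = 38 - 95 E - 91 h$)
$y{\left(T \right)} = \frac{-30 + T}{192 + T}$ ($y{\left(T \right)} = \frac{T - 30}{T + 12 \cdot 16} = \frac{-30 + T}{T + 192} = \frac{-30 + T}{192 + T}$)
$y{\left(-13 \right)} + f{\left(-71,27 \right)} = \frac{-30 - 13}{192 - 13} - -3934 = \frac{1}{179} \left(-43\right) + \left(38 - 2565 + 6461\right) = \frac{1}{179} \left(-43\right) + 3934 = - \frac{43}{179} + 3934 = \frac{704143}{179}$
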